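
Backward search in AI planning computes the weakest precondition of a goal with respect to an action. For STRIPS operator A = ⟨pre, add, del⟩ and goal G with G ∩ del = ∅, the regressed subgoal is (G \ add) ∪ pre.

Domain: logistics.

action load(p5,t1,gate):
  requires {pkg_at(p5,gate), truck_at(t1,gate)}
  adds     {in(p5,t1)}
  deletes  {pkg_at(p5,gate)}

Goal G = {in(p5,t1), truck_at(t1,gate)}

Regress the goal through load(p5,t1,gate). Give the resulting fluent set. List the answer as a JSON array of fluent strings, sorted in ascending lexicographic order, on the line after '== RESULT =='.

Compute (G \ add) ∪ pre:
  G ∩ del = {}  (empty — regression defined)
  G \ add = {in(p5,t1), truck_at(t1,gate)} \ {in(p5,t1)} = {truck_at(t1,gate)}
  ∪ pre   = {truck_at(t1,gate)} ∪ {pkg_at(p5,gate), truck_at(t1,gate)}
          = {pkg_at(p5,gate), truck_at(t1,gate)}

== RESULT ==
["pkg_at(p5,gate)", "truck_at(t1,gate)"]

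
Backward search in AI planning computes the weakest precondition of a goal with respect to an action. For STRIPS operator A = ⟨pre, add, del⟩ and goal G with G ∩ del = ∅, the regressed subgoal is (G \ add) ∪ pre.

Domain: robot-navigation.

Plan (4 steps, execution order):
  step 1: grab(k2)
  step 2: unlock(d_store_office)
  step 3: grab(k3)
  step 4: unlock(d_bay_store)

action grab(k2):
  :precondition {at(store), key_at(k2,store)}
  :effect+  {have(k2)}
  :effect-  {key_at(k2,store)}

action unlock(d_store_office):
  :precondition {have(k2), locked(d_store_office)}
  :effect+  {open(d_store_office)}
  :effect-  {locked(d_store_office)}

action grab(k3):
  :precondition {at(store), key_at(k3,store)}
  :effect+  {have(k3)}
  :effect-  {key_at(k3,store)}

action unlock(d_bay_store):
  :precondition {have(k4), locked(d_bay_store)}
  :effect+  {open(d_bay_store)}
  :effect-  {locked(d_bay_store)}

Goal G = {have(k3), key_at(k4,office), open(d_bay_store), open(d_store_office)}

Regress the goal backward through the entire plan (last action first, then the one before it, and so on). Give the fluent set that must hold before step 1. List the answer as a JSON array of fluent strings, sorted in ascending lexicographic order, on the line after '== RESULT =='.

Work backward from the goal:
  through step 4 (unlock(d_bay_store)): drop {open(d_bay_store)}, keep {have(k3), key_at(k4,office), open(d_store_office)}, require {have(k4), locked(d_bay_store)}
    → {have(k3), have(k4), key_at(k4,office), locked(d_bay_store), open(d_store_office)}
  through step 3 (grab(k3)): drop {have(k3)}, keep {have(k4), key_at(k4,office), locked(d_bay_store), open(d_store_office)}, require {at(store), key_at(k3,store)}
    → {at(store), have(k4), key_at(k3,store), key_at(k4,office), locked(d_bay_store), open(d_store_office)}
  through step 2 (unlock(d_store_office)): drop {open(d_store_office)}, keep {at(store), have(k4), key_at(k3,store), key_at(k4,office), locked(d_bay_store)}, require {have(k2), locked(d_store_office)}
    → {at(store), have(k2), have(k4), key_at(k3,store), key_at(k4,office), locked(d_bay_store), locked(d_store_office)}
  through step 1 (grab(k2)): drop {have(k2)}, keep {at(store), have(k4), key_at(k3,store), key_at(k4,office), locked(d_bay_store), locked(d_store_office)}, require {at(store), key_at(k2,store)}
    → {at(store), have(k4), key_at(k2,store), key_at(k3,store), key_at(k4,office), locked(d_bay_store), locked(d_store_office)}

== RESULT ==
["at(store)", "have(k4)", "key_at(k2,store)", "key_at(k3,store)", "key_at(k4,office)", "locked(d_bay_store)", "locked(d_store_office)"]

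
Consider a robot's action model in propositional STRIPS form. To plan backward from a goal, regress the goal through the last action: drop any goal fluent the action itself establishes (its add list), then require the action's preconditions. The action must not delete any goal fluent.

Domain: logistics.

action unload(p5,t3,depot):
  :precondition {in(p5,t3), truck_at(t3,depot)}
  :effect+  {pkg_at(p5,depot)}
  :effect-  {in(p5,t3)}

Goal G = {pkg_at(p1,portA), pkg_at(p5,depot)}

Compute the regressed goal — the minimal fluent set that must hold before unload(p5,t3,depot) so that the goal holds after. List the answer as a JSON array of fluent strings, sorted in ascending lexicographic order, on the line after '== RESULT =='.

Regress:
  G ∩ del = {}  (empty — regression defined)
  G \ add = {pkg_at(p1,portA), pkg_at(p5,depot)} \ {pkg_at(p5,depot)} = {pkg_at(p1,portA)}
  ∪ pre   = {pkg_at(p1,portA)} ∪ {in(p5,t3), truck_at(t3,depot)}
          = {in(p5,t3), pkg_at(p1,portA), truck_at(t3,depot)}

== RESULT ==
["in(p5,t3)", "pkg_at(p1,portA)", "truck_at(t3,depot)"]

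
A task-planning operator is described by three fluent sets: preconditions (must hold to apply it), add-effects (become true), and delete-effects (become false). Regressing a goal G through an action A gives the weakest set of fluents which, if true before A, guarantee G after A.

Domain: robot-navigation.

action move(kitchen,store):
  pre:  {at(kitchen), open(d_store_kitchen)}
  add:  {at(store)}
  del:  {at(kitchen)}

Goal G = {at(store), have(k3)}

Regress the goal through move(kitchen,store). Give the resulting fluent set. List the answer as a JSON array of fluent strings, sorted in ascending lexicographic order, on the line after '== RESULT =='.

Compute (G \ add) ∪ pre:
  G ∩ del = {}  (empty — regression defined)
  G \ add = {at(store), have(k3)} \ {at(store)} = {have(k3)}
  ∪ pre   = {have(k3)} ∪ {at(kitchen), open(d_store_kitchen)}
          = {at(kitchen), have(k3), open(d_store_kitchen)}

== RESULT ==
["at(kitchen)", "have(k3)", "open(d_store_kitchen)"]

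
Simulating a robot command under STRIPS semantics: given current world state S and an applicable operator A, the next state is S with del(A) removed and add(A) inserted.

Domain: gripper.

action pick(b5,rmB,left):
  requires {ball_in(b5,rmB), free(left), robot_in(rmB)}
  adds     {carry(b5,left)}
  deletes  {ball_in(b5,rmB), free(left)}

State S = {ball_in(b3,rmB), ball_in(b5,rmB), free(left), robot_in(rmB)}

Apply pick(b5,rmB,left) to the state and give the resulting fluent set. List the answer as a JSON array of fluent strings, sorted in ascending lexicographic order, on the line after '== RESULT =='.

Compute (S \ del) ∪ add:
  pre ⊆ S: {ball_in(b5,rmB), free(left), robot_in(rmB)} ⊆ S  — applicable
  S \ del = {ball_in(b3,rmB), robot_in(rmB)}
  ∪ add   = {ball_in(b3,rmB), carry(b5,left), robot_in(rmB)}

== RESULT ==
["ball_in(b3,rmB)", "carry(b5,left)", "robot_in(rmB)"]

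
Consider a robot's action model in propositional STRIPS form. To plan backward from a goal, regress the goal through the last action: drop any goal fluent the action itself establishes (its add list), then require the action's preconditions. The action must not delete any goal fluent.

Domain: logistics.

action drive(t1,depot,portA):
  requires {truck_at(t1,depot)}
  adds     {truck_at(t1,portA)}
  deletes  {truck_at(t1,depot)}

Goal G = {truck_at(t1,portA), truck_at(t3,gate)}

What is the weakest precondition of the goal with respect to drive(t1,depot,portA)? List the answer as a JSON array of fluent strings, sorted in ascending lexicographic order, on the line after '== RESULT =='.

Compute (G \ add) ∪ pre:
  G ∩ del = {}  (empty — regression defined)
  G \ add = {truck_at(t1,portA), truck_at(t3,gate)} \ {truck_at(t1,portA)} = {truck_at(t3,gate)}
  ∪ pre   = {truck_at(t3,gate)} ∪ {truck_at(t1,depot)}
          = {truck_at(t1,depot), truck_at(t3,gate)}

== RESULT ==
["truck_at(t1,depot)", "truck_at(t3,gate)"]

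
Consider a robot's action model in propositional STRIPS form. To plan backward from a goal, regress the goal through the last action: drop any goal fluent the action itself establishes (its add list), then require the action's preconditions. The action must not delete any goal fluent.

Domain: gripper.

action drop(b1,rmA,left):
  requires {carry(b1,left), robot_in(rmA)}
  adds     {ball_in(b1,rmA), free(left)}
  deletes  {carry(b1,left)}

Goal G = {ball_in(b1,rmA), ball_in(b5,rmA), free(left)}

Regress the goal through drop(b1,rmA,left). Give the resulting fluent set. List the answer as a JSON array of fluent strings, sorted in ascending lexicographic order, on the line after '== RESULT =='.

Compute (G \ add) ∪ pre:
  G ∩ del = {}  (empty — regression defined)
  G \ add = {ball_in(b1,rmA), ball_in(b5,rmA), free(left)} \ {ball_in(b1,rmA), free(left)} = {ball_in(b5,rmA)}
  ∪ pre   = {ball_in(b5,rmA)} ∪ {carry(b1,left), robot_in(rmA)}
          = {ball_in(b5,rmA), carry(b1,left), robot_in(rmA)}

== RESULT ==
["ball_in(b5,rmA)", "carry(b1,left)", "robot_in(rmA)"]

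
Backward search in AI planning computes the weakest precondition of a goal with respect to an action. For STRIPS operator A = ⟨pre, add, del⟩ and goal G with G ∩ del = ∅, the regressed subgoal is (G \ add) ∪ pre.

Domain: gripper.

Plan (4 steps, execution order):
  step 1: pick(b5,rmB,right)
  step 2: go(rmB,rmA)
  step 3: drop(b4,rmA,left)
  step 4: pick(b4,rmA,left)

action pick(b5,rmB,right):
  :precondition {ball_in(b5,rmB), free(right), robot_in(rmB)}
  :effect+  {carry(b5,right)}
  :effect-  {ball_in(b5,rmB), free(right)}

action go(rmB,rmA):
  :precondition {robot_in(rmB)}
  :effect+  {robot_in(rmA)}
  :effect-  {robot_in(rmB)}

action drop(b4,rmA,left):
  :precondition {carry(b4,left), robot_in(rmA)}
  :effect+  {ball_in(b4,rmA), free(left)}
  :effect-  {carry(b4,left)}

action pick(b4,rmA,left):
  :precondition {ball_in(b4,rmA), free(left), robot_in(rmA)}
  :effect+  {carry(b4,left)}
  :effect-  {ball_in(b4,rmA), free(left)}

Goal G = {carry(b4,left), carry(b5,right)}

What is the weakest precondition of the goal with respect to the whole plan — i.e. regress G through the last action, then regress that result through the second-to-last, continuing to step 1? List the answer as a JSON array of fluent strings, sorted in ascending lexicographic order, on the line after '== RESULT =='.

Regress step by step:
  through step 4 (pick(b4,rmA,left)): drop {carry(b4,left)}, keep {carry(b5,right)}, require {ball_in(b4,rmA), free(left), robot_in(rmA)}
    → {ball_in(b4,rmA), carry(b5,right), free(left), robot_in(rmA)}
  through step 3 (drop(b4,rmA,left)): drop {ball_in(b4,rmA), free(left)}, keep {carry(b5,right), robot_in(rmA)}, require {carry(b4,left), robot_in(rmA)}
    → {carry(b4,left), carry(b5,right), robot_in(rmA)}
  through step 2 (go(rmB,rmA)): drop {robot_in(rmA)}, keep {carry(b4,left), carry(b5,right)}, require {robot_in(rmB)}
    → {carry(b4,left), carry(b5,right), robot_in(rmB)}
  through step 1 (pick(b5,rmB,right)): drop {carry(b5,right)}, keep {carry(b4,left), robot_in(rmB)}, require {ball_in(b5,rmB), free(right), robot_in(rmB)}
    → {ball_in(b5,rmB), carry(b4,left), free(right), robot_in(rmB)}

== RESULT ==
["ball_in(b5,rmB)", "carry(b4,left)", "free(right)", "robot_in(rmB)"]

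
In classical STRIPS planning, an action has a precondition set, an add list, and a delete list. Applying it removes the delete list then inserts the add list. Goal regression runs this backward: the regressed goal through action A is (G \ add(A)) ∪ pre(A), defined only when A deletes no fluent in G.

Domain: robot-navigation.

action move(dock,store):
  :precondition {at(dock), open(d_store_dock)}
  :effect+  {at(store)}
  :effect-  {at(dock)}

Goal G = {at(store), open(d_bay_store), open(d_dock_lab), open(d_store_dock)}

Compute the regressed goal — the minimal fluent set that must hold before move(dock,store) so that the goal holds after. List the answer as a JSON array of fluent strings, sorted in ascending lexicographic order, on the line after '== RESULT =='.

Compute (G \ add) ∪ pre:
  G ∩ del = {}  (empty — regression defined)
  G \ add = {at(store), open(d_bay_store), open(d_dock_lab), open(d_store_dock)} \ {at(store)} = {open(d_bay_store), open(d_dock_lab), open(d_store_dock)}
  ∪ pre   = {open(d_bay_store), open(d_dock_lab), open(d_store_dock)} ∪ {at(dock), open(d_store_dock)}
          = {at(dock), open(d_bay_store), open(d_dock_lab), open(d_store_dock)}

== RESULT ==
["at(dock)", "open(d_bay_store)", "open(d_dock_lab)", "open(d_store_dock)"]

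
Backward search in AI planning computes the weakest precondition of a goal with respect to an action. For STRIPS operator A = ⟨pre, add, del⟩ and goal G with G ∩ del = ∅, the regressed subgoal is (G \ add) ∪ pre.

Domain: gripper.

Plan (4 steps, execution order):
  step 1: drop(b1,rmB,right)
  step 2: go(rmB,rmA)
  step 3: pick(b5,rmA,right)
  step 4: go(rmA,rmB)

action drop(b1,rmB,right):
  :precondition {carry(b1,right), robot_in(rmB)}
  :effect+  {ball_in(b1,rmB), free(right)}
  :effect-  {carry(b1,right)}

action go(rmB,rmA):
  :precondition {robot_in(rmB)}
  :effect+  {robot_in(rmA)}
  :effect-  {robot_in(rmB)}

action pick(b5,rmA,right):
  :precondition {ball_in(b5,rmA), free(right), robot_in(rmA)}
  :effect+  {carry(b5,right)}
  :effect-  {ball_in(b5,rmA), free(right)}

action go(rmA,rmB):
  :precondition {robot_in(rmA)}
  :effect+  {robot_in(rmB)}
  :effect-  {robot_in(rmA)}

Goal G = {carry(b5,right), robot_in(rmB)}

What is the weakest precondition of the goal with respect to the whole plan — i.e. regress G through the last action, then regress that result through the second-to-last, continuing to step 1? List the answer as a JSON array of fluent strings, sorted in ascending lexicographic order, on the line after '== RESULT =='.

Work backward from the goal:
  through step 4 (go(rmA,rmB)): drop {robot_in(rmB)}, keep {carry(b5,right)}, require {robot_in(rmA)}
    → {carry(b5,right), robot_in(rmA)}
  through step 3 (pick(b5,rmA,right)): drop {carry(b5,right)}, keep {robot_in(rmA)}, require {ball_in(b5,rmA), free(right), robot_in(rmA)}
    → {ball_in(b5,rmA), free(right), robot_in(rmA)}
  through step 2 (go(rmB,rmA)): drop {robot_in(rmA)}, keep {ball_in(b5,rmA), free(right)}, require {robot_in(rmB)}
    → {ball_in(b5,rmA), free(right), robot_in(rmB)}
  through step 1 (drop(b1,rmB,right)): drop {free(right)}, keep {ball_in(b5,rmA), robot_in(rmB)}, require {carry(b1,right), robot_in(rmB)}
    → {ball_in(b5,rmA), carry(b1,right), robot_in(rmB)}

== RESULT ==
["ball_in(b5,rmA)", "carry(b1,right)", "robot_in(rmB)"]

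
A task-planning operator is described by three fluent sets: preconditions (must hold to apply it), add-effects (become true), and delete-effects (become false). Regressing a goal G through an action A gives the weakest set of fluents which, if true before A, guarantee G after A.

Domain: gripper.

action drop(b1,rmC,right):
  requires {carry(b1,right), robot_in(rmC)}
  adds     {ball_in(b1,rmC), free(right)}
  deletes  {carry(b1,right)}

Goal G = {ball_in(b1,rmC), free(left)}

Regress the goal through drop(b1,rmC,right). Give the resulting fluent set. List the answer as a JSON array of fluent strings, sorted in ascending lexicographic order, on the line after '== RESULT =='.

Compute (G \ add) ∪ pre:
  G ∩ del = {}  (empty — regression defined)
  G \ add = {ball_in(b1,rmC), free(left)} \ {ball_in(b1,rmC), free(right)} = {free(left)}
  ∪ pre   = {free(left)} ∪ {carry(b1,right), robot_in(rmC)}
          = {carry(b1,right), free(left), robot_in(rmC)}

== RESULT ==
["carry(b1,right)", "free(left)", "robot_in(rmC)"]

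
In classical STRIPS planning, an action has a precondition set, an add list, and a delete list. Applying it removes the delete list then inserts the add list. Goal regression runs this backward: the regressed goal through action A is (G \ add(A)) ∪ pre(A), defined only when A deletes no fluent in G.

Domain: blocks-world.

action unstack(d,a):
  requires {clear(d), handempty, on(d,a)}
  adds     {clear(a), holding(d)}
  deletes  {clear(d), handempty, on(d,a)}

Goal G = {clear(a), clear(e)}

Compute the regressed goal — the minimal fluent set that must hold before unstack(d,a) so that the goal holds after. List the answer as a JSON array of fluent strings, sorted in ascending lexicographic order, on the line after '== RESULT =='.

Compute (G \ add) ∪ pre:
  G ∩ del = {}  (empty — regression defined)
  G \ add = {clear(a), clear(e)} \ {clear(a), holding(d)} = {clear(e)}
  ∪ pre   = {clear(e)} ∪ {clear(d), handempty, on(d,a)}
          = {clear(d), clear(e), handempty, on(d,a)}

== RESULT ==
["clear(d)", "clear(e)", "handempty", "on(d,a)"]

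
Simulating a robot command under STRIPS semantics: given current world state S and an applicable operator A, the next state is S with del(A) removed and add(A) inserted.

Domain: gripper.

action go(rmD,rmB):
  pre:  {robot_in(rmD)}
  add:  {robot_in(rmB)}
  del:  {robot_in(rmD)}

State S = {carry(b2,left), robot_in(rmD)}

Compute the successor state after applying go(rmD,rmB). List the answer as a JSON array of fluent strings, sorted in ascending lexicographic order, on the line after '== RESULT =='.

Compute (S \ del) ∪ add:
  pre ⊆ S: {robot_in(rmD)} ⊆ S  — applicable
  S \ del = {carry(b2,left)}
  ∪ add   = {carry(b2,left), robot_in(rmB)}

== RESULT ==
["carry(b2,left)", "robot_in(rmB)"]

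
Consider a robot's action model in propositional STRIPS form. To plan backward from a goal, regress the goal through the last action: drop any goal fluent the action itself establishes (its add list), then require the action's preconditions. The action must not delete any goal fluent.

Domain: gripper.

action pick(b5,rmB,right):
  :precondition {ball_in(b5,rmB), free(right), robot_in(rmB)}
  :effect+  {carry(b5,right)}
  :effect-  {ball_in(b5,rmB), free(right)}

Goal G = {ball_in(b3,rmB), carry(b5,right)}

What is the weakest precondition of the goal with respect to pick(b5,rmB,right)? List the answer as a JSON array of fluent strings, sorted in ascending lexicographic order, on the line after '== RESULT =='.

Regress:
  G ∩ del = {}  (empty — regression defined)
  G \ add = {ball_in(b3,rmB), carry(b5,right)} \ {carry(b5,right)} = {ball_in(b3,rmB)}
  ∪ pre   = {ball_in(b3,rmB)} ∪ {ball_in(b5,rmB), free(right), robot_in(rmB)}
          = {ball_in(b3,rmB), ball_in(b5,rmB), free(right), robot_in(rmB)}

== RESULT ==
["ball_in(b3,rmB)", "ball_in(b5,rmB)", "free(right)", "robot_in(rmB)"]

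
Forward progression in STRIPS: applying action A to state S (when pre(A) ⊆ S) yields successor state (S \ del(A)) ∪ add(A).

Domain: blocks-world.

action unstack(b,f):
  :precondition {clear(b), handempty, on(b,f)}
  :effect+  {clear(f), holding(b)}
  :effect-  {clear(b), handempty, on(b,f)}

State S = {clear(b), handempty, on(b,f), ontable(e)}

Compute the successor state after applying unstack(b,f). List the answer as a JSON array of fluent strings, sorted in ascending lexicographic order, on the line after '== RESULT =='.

Progress:
  pre ⊆ S: {clear(b), handempty, on(b,f)} ⊆ S  — applicable
  S \ del = {ontable(e)}
  ∪ add   = {clear(f), holding(b), ontable(e)}

== RESULT ==
["clear(f)", "holding(b)", "ontable(e)"]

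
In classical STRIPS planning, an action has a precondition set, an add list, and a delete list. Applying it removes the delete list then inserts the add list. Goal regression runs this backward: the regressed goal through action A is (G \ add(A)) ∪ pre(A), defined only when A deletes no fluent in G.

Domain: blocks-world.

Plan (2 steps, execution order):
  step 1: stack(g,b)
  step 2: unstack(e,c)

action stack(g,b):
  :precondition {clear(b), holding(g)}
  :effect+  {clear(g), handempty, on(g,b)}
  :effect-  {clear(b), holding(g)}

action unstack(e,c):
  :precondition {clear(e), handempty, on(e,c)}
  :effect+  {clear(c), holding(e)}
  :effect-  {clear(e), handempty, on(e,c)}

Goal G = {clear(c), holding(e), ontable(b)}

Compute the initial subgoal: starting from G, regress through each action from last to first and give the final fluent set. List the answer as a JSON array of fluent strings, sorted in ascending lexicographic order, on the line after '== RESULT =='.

Regress step by step:
  through step 2 (unstack(e,c)): drop {clear(c), holding(e)}, keep {ontable(b)}, require {clear(e), handempty, on(e,c)}
    → {clear(e), handempty, on(e,c), ontable(b)}
  through step 1 (stack(g,b)): drop {handempty}, keep {clear(e), on(e,c), ontable(b)}, require {clear(b), holding(g)}
    → {clear(b), clear(e), holding(g), on(e,c), ontable(b)}

== RESULT ==
["clear(b)", "clear(e)", "holding(g)", "on(e,c)", "ontable(b)"]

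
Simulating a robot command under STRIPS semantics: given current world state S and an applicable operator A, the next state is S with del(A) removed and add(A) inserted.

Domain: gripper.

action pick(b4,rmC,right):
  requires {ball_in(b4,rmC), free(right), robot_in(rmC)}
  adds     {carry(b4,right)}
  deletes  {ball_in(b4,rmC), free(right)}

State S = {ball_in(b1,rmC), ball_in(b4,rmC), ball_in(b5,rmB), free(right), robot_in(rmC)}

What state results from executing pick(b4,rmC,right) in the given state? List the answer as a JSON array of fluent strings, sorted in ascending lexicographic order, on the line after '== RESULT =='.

Progress:
  pre ⊆ S: {ball_in(b4,rmC), free(right), robot_in(rmC)} ⊆ S  — applicable
  S \ del = {ball_in(b1,rmC), ball_in(b5,rmB), robot_in(rmC)}
  ∪ add   = {ball_in(b1,rmC), ball_in(b5,rmB), carry(b4,right), robot_in(rmC)}

== RESULT ==
["ball_in(b1,rmC)", "ball_in(b5,rmB)", "carry(b4,right)", "robot_in(rmC)"]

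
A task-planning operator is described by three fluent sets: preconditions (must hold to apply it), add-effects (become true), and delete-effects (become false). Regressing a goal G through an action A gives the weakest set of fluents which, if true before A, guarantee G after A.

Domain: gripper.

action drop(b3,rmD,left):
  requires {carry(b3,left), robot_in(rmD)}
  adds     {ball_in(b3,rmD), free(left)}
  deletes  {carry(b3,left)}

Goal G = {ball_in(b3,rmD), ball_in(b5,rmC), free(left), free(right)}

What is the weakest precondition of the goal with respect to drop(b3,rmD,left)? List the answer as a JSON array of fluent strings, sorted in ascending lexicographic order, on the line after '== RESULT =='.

Compute (G \ add) ∪ pre:
  G ∩ del = {}  (empty — regression defined)
  G \ add = {ball_in(b3,rmD), ball_in(b5,rmC), free(left), free(right)} \ {ball_in(b3,rmD), free(left)} = {ball_in(b5,rmC), free(right)}
  ∪ pre   = {ball_in(b5,rmC), free(right)} ∪ {carry(b3,left), robot_in(rmD)}
          = {ball_in(b5,rmC), carry(b3,left), free(right), robot_in(rmD)}

== RESULT ==
["ball_in(b5,rmC)", "carry(b3,left)", "free(right)", "robot_in(rmD)"]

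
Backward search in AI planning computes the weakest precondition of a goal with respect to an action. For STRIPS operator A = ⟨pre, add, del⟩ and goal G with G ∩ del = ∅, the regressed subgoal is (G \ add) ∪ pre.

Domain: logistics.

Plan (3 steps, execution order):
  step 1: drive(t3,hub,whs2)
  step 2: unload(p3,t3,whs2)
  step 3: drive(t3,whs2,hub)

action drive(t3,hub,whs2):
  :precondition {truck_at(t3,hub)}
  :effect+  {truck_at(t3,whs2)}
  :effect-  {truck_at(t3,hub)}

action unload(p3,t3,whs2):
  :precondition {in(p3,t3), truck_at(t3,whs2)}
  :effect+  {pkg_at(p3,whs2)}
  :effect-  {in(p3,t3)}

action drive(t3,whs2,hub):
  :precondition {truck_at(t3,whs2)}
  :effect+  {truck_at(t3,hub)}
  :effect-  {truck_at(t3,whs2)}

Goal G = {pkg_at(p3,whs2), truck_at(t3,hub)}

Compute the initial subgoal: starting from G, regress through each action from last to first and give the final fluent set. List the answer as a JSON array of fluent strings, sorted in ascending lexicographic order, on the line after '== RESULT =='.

Regress step by step:
  through step 3 (drive(t3,whs2,hub)): drop {truck_at(t3,hub)}, keep {pkg_at(p3,whs2)}, require {truck_at(t3,whs2)}
    → {pkg_at(p3,whs2), truck_at(t3,whs2)}
  through step 2 (unload(p3,t3,whs2)): drop {pkg_at(p3,whs2)}, keep {truck_at(t3,whs2)}, require {in(p3,t3), truck_at(t3,whs2)}
    → {in(p3,t3), truck_at(t3,whs2)}
  through step 1 (drive(t3,hub,whs2)): drop {truck_at(t3,whs2)}, keep {in(p3,t3)}, require {truck_at(t3,hub)}
    → {in(p3,t3), truck_at(t3,hub)}

== RESULT ==
["in(p3,t3)", "truck_at(t3,hub)"]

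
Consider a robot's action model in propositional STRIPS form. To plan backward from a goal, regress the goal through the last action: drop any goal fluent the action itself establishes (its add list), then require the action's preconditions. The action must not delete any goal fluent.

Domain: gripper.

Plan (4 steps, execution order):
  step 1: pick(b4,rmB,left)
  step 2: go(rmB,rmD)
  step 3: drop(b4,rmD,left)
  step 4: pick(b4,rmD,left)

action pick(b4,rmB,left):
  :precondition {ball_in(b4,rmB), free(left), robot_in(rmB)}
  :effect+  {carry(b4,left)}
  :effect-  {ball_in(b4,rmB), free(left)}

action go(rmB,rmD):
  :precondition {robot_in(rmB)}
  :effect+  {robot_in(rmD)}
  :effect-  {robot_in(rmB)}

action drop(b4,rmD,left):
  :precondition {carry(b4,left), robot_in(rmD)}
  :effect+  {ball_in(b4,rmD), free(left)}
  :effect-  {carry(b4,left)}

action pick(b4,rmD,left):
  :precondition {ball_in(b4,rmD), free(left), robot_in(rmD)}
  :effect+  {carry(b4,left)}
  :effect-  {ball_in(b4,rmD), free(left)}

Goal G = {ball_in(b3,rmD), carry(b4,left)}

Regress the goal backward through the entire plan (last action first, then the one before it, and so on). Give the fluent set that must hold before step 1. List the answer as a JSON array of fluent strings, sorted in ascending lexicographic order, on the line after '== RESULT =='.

Work backward from the goal:
  through step 4 (pick(b4,rmD,left)): drop {carry(b4,left)}, keep {ball_in(b3,rmD)}, require {ball_in(b4,rmD), free(left), robot_in(rmD)}
    → {ball_in(b3,rmD), ball_in(b4,rmD), free(left), robot_in(rmD)}
  through step 3 (drop(b4,rmD,left)): drop {ball_in(b4,rmD), free(left)}, keep {ball_in(b3,rmD), robot_in(rmD)}, require {carry(b4,left), robot_in(rmD)}
    → {ball_in(b3,rmD), carry(b4,left), robot_in(rmD)}
  through step 2 (go(rmB,rmD)): drop {robot_in(rmD)}, keep {ball_in(b3,rmD), carry(b4,left)}, require {robot_in(rmB)}
    → {ball_in(b3,rmD), carry(b4,left), robot_in(rmB)}
  through step 1 (pick(b4,rmB,left)): drop {carry(b4,left)}, keep {ball_in(b3,rmD), robot_in(rmB)}, require {ball_in(b4,rmB), free(left), robot_in(rmB)}
    → {ball_in(b3,rmD), ball_in(b4,rmB), free(left), robot_in(rmB)}

== RESULT ==
["ball_in(b3,rmD)", "ball_in(b4,rmB)", "free(left)", "robot_in(rmB)"]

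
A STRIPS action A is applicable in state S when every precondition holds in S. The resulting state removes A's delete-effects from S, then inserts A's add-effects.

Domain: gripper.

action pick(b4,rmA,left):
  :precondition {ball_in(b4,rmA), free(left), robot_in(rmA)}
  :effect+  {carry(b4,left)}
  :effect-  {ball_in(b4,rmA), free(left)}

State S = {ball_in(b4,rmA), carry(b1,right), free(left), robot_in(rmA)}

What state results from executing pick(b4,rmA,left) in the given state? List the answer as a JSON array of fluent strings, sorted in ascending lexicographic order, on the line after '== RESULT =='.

Compute (S \ del) ∪ add:
  pre ⊆ S: {ball_in(b4,rmA), free(left), robot_in(rmA)} ⊆ S  — applicable
  S \ del = {carry(b1,right), robot_in(rmA)}
  ∪ add   = {carry(b1,right), carry(b4,left), robot_in(rmA)}

== RESULT ==
["carry(b1,right)", "carry(b4,left)", "robot_in(rmA)"]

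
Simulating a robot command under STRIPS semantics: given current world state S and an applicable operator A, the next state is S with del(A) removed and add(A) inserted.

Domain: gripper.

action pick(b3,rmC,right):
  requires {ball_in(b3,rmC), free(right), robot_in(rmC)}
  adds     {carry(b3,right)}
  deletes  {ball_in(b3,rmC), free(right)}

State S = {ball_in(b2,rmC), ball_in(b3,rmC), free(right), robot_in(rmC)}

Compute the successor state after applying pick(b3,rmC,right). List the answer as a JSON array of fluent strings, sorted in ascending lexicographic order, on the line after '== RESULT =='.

Progress:
  pre ⊆ S: {ball_in(b3,rmC), free(right), robot_in(rmC)} ⊆ S  — applicable
  S \ del = {ball_in(b2,rmC), robot_in(rmC)}
  ∪ add   = {ball_in(b2,rmC), carry(b3,right), robot_in(rmC)}

== RESULT ==
["ball_in(b2,rmC)", "carry(b3,right)", "robot_in(rmC)"]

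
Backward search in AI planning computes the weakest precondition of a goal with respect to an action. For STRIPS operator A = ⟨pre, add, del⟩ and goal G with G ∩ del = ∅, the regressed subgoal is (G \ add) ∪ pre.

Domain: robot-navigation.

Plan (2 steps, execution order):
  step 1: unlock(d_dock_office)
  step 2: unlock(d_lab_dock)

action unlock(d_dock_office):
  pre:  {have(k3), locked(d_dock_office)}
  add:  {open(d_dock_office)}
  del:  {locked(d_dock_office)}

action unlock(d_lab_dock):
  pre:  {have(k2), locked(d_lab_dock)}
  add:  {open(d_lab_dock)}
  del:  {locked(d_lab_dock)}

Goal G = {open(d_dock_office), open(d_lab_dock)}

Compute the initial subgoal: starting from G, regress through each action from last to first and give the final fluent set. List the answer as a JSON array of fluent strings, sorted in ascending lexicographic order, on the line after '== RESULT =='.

Regress step by step:
  through step 2 (unlock(d_lab_dock)): drop {open(d_lab_dock)}, keep {open(d_dock_office)}, require {have(k2), locked(d_lab_dock)}
    → {have(k2), locked(d_lab_dock), open(d_dock_office)}
  through step 1 (unlock(d_dock_office)): drop {open(d_dock_office)}, keep {have(k2), locked(d_lab_dock)}, require {have(k3), locked(d_dock_office)}
    → {have(k2), have(k3), locked(d_dock_office), locked(d_lab_dock)}

== RESULT ==
["have(k2)", "have(k3)", "locked(d_dock_office)", "locked(d_lab_dock)"]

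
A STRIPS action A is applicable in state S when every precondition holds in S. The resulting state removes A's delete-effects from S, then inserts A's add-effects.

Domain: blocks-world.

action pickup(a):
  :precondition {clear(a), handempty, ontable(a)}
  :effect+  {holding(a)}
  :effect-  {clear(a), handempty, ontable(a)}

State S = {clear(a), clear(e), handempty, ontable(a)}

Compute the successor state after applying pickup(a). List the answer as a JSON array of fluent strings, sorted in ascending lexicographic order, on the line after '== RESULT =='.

Compute (S \ del) ∪ add:
  pre ⊆ S: {clear(a), handempty, ontable(a)} ⊆ S  — applicable
  S \ del = {clear(e)}
  ∪ add   = {clear(e), holding(a)}

== RESULT ==
["clear(e)", "holding(a)"]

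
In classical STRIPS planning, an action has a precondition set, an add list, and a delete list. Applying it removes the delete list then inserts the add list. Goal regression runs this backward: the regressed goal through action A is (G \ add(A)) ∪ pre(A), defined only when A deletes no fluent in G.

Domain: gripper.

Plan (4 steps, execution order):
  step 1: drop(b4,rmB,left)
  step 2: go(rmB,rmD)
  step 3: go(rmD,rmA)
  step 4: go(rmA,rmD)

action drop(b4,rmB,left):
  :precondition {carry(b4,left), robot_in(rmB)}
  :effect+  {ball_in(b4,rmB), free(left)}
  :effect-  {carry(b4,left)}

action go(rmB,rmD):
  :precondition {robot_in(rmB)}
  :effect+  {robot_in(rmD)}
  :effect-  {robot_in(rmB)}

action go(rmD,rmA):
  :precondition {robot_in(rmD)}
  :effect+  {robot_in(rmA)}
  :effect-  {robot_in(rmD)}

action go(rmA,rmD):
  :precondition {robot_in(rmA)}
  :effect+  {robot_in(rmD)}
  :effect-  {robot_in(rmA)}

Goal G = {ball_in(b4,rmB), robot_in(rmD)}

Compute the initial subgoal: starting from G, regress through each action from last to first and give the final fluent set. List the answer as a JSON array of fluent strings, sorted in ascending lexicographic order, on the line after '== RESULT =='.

Work backward from the goal:
  through step 4 (go(rmA,rmD)): drop {robot_in(rmD)}, keep {ball_in(b4,rmB)}, require {robot_in(rmA)}
    → {ball_in(b4,rmB), robot_in(rmA)}
  through step 3 (go(rmD,rmA)): drop {robot_in(rmA)}, keep {ball_in(b4,rmB)}, require {robot_in(rmD)}
    → {ball_in(b4,rmB), robot_in(rmD)}
  through step 2 (go(rmB,rmD)): drop {robot_in(rmD)}, keep {ball_in(b4,rmB)}, require {robot_in(rmB)}
    → {ball_in(b4,rmB), robot_in(rmB)}
  through step 1 (drop(b4,rmB,left)): drop {ball_in(b4,rmB)}, keep {robot_in(rmB)}, require {carry(b4,left), robot_in(rmB)}
    → {carry(b4,left), robot_in(rmB)}

== RESULT ==
["carry(b4,left)", "robot_in(rmB)"]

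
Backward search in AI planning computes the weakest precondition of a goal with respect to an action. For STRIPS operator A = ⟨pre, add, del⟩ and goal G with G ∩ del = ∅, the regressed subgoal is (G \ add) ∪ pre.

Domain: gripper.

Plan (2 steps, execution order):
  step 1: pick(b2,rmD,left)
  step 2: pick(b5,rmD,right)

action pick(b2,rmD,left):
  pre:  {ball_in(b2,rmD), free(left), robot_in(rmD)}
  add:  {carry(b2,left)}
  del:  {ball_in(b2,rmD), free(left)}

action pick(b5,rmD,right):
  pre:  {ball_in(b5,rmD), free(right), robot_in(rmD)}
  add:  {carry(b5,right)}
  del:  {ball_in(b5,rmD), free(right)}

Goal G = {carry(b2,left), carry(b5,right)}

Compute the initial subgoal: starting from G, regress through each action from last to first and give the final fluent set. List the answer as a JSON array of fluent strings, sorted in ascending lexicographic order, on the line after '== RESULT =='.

Regress step by step:
  through step 2 (pick(b5,rmD,right)): drop {carry(b5,right)}, keep {carry(b2,left)}, require {ball_in(b5,rmD), free(right), robot_in(rmD)}
    → {ball_in(b5,rmD), carry(b2,left), free(right), robot_in(rmD)}
  through step 1 (pick(b2,rmD,left)): drop {carry(b2,left)}, keep {ball_in(b5,rmD), free(right), robot_in(rmD)}, require {ball_in(b2,rmD), free(left), robot_in(rmD)}
    → {ball_in(b2,rmD), ball_in(b5,rmD), free(left), free(right), robot_in(rmD)}

== RESULT ==
["ball_in(b2,rmD)", "ball_in(b5,rmD)", "free(left)", "free(right)", "robot_in(rmD)"]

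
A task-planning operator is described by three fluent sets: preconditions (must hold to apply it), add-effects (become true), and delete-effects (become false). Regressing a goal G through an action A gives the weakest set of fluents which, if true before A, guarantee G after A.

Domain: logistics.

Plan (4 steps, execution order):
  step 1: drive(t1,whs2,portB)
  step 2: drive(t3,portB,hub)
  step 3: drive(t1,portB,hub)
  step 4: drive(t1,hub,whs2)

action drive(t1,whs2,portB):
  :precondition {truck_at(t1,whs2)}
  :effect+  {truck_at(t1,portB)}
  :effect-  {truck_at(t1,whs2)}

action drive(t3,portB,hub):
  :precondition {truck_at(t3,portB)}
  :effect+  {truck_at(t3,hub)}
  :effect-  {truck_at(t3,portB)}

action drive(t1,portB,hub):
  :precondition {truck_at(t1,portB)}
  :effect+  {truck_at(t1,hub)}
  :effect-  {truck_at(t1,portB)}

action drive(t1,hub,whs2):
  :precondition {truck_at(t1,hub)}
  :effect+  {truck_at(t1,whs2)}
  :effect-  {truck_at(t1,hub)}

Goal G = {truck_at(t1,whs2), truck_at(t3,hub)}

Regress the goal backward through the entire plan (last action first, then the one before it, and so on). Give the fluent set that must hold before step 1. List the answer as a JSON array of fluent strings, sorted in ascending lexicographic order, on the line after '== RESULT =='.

Regress step by step:
  through step 4 (drive(t1,hub,whs2)): drop {truck_at(t1,whs2)}, keep {truck_at(t3,hub)}, require {truck_at(t1,hub)}
    → {truck_at(t1,hub), truck_at(t3,hub)}
  through step 3 (drive(t1,portB,hub)): drop {truck_at(t1,hub)}, keep {truck_at(t3,hub)}, require {truck_at(t1,portB)}
    → {truck_at(t1,portB), truck_at(t3,hub)}
  through step 2 (drive(t3,portB,hub)): drop {truck_at(t3,hub)}, keep {truck_at(t1,portB)}, require {truck_at(t3,portB)}
    → {truck_at(t1,portB), truck_at(t3,portB)}
  through step 1 (drive(t1,whs2,portB)): drop {truck_at(t1,portB)}, keep {truck_at(t3,portB)}, require {truck_at(t1,whs2)}
    → {truck_at(t1,whs2), truck_at(t3,portB)}

== RESULT ==
["truck_at(t1,whs2)", "truck_at(t3,portB)"]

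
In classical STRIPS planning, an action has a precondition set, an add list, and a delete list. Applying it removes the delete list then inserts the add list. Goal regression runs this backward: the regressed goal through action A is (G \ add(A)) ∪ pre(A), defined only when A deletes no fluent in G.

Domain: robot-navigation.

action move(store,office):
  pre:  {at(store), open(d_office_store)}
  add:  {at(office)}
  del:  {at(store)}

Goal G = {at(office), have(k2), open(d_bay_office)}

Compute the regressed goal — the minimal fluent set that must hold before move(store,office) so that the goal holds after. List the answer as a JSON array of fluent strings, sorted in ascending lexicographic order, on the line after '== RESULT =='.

Compute (G \ add) ∪ pre:
  G ∩ del = {}  (empty — regression defined)
  G \ add = {at(office), have(k2), open(d_bay_office)} \ {at(office)} = {have(k2), open(d_bay_office)}
  ∪ pre   = {have(k2), open(d_bay_office)} ∪ {at(store), open(d_office_store)}
          = {at(store), have(k2), open(d_bay_office), open(d_office_store)}

== RESULT ==
["at(store)", "have(k2)", "open(d_bay_office)", "open(d_office_store)"]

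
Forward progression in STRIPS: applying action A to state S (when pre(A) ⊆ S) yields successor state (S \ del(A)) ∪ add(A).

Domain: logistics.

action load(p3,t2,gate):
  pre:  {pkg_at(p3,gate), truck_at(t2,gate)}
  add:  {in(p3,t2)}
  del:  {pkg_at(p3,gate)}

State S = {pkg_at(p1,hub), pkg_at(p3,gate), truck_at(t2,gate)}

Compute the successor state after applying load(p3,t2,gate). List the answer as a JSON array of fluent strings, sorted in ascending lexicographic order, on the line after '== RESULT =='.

Compute (S \ del) ∪ add:
  pre ⊆ S: {pkg_at(p3,gate), truck_at(t2,gate)} ⊆ S  — applicable
  S \ del = {pkg_at(p1,hub), truck_at(t2,gate)}
  ∪ add   = {in(p3,t2), pkg_at(p1,hub), truck_at(t2,gate)}

== RESULT ==
["in(p3,t2)", "pkg_at(p1,hub)", "truck_at(t2,gate)"]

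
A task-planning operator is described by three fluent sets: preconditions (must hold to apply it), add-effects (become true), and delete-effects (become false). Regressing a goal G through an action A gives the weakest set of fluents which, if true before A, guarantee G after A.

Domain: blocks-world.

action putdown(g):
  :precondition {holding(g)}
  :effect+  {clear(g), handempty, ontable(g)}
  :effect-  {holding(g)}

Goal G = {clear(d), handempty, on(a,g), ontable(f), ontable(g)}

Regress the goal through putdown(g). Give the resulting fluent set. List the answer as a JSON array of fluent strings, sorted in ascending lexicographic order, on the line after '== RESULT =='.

Compute (G \ add) ∪ pre:
  G ∩ del = {}  (empty — regression defined)
  G \ add = {clear(d), handempty, on(a,g), ontable(f), ontable(g)} \ {clear(g), handempty, ontable(g)} = {clear(d), on(a,g), ontable(f)}
  ∪ pre   = {clear(d), on(a,g), ontable(f)} ∪ {holding(g)}
          = {clear(d), holding(g), on(a,g), ontable(f)}

== RESULT ==
["clear(d)", "holding(g)", "on(a,g)", "ontable(f)"]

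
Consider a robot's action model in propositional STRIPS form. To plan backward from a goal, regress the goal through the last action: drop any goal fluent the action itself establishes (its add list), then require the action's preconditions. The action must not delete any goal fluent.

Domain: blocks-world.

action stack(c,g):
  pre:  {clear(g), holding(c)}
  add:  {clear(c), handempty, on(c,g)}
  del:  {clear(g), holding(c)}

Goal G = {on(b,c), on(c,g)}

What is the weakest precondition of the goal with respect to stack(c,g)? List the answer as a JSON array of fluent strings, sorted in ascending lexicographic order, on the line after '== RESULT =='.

Compute (G \ add) ∪ pre:
  G ∩ del = {}  (empty — regression defined)
  G \ add = {on(b,c), on(c,g)} \ {clear(c), handempty, on(c,g)} = {on(b,c)}
  ∪ pre   = {on(b,c)} ∪ {clear(g), holding(c)}
          = {clear(g), holding(c), on(b,c)}

== RESULT ==
["clear(g)", "holding(c)", "on(b,c)"]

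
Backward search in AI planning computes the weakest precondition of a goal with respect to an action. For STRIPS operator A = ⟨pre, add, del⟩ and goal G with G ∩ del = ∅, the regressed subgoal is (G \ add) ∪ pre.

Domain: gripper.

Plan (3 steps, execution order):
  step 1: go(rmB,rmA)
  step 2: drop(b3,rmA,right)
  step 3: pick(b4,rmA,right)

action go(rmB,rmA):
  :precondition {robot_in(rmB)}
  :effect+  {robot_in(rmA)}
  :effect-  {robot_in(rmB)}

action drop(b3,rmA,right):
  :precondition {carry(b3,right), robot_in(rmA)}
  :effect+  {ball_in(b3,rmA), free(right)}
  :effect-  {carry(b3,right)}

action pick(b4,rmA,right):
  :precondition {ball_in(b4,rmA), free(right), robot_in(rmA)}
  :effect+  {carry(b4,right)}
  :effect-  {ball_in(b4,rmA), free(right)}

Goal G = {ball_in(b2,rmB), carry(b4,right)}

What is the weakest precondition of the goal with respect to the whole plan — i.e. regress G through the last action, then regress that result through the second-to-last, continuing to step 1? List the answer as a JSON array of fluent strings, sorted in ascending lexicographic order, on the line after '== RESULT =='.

Regress step by step:
  through step 3 (pick(b4,rmA,right)): drop {carry(b4,right)}, keep {ball_in(b2,rmB)}, require {ball_in(b4,rmA), free(right), robot_in(rmA)}
    → {ball_in(b2,rmB), ball_in(b4,rmA), free(right), robot_in(rmA)}
  through step 2 (drop(b3,rmA,right)): drop {free(right)}, keep {ball_in(b2,rmB), ball_in(b4,rmA), robot_in(rmA)}, require {carry(b3,right), robot_in(rmA)}
    → {ball_in(b2,rmB), ball_in(b4,rmA), carry(b3,right), robot_in(rmA)}
  through step 1 (go(rmB,rmA)): drop {robot_in(rmA)}, keep {ball_in(b2,rmB), ball_in(b4,rmA), carry(b3,right)}, require {robot_in(rmB)}
    → {ball_in(b2,rmB), ball_in(b4,rmA), carry(b3,right), robot_in(rmB)}

== RESULT ==
["ball_in(b2,rmB)", "ball_in(b4,rmA)", "carry(b3,right)", "robot_in(rmB)"]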